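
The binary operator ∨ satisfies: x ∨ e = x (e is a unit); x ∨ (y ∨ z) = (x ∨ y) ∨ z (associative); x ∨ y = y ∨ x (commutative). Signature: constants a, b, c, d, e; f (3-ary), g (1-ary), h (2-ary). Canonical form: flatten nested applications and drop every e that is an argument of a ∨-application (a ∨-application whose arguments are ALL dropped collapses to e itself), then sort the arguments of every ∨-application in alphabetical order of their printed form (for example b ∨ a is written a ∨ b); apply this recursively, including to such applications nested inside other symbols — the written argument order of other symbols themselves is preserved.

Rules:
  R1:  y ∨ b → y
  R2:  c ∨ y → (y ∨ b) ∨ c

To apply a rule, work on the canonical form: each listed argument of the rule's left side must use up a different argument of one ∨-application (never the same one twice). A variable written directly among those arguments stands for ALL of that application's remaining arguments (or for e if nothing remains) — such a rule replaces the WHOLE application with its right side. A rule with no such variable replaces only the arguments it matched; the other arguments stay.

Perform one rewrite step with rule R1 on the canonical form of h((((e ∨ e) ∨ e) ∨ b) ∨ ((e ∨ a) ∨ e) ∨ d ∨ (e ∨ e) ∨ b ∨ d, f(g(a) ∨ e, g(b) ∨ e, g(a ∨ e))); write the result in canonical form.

Canonical form:  h(a ∨ b ∨ b ∨ d ∨ d, f(g(a), g(b), g(a)))
R1 matches:  uses b;  y := a ∨ b ∨ d ∨ d
Every leftover argument binds to the variable; the entire application is replaced.
Result:  h(a ∨ b ∨ d ∨ d, f(g(a), g(b), g(a)))

Answer: h(a ∨ b ∨ d ∨ d, f(g(a), g(b), g(a)))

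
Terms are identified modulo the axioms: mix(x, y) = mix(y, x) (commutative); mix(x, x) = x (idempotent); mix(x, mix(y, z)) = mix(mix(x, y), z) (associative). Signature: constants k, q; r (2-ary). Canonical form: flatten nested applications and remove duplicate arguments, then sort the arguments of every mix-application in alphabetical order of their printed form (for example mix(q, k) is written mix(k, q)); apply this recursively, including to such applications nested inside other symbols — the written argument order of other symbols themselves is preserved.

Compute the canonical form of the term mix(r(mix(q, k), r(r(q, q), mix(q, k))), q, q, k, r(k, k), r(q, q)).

Canonicalize subterm:  r(mix(q, k), r(r(q, q), mix(q, k)))  →  r(mix(k, q), r(r(q, q), mix(k, q)))
Drop duplicates:  drop duplicate q
Order the arguments:  mix(k, q, r(k, k), r(mix(k, q), r(r(q, q), mix(k, q))), r(q, q))

Answer: mix(k, q, r(k, k), r(mix(k, q), r(r(q, q), mix(k, q))), r(q, q))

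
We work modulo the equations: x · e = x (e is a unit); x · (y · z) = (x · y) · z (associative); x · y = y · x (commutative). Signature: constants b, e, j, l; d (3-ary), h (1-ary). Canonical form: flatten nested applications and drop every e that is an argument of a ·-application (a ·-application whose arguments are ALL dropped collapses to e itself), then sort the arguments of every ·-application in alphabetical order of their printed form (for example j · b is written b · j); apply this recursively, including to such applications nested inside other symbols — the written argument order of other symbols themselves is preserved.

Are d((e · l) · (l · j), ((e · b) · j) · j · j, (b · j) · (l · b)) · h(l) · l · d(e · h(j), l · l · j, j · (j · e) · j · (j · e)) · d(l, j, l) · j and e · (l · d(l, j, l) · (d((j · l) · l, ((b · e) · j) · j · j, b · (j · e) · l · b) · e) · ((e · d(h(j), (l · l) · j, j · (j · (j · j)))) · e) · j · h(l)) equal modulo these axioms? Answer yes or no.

Answer: yes — both canonical forms are d(h(j), j · l · l, j · j · j · j) · d(j · l · l, b · j · j · j, b · b · j · l) · d(l, j, l) · h(l) · j · l

Derivation:
Left:  d((e · l) · (l · j), ((e · b) · j) · j · j, (b · j) · (l · b)) · h(l) · l · d(e · h(j), l · l · j, j · (j · e) · j · (j · e)) · d(l, j, l) · j
  Canonicalize subterm:  d((e · l) · (l · j), ((e · b) · j) · j · j, (b · j) · (l · b))  →  d(j · l · l, b · j · j · j, b · b · j · l)
  Simplify inside:  d(e · h(j), l · l · j, j · (j · e) · j · (j · e))  →  d(h(j), j · l · l, j · j · j · j)
  Sort:  d(h(j), j · l · l, j · j · j · j) · d(j · l · l, b · j · j · j, b · b · j · l) · d(l, j, l) · h(l) · j · l
Right:  e · (l · d(l, j, l) · (d((j · l) · l, ((b · e) · j) · j · j, b · (j · e) · l · b) · e) · ((e · d(h(j), (l · l) · j, j · (j · (j · j)))) · e) · j · h(l))
  Un-nest:  e · l · d(l, j, l) · d((j · l) · l, ((b · e) · j) · j · j, b · (j · e) · l · b) · e · e · d(h(j), (l · l) · j, j · (j · (j · j))) · e · j · h(l)
  Inside:  d((j · l) · l, ((b · e) · j) · j · j, b · (j · e) · l · b)  →  d(j · l · l, b · j · j · j, b · b · j · l)
  Inside:  d(h(j), (l · l) · j, j · (j · (j · j)))  →  d(h(j), j · l · l, j · j · j · j)
  Units out:  drop e (×4)
  Sort:  d(h(j), j · l · l, j · j · j · j) · d(j · l · l, b · j · j · j, b · b · j · l) · d(l, j, l) · h(l) · j · l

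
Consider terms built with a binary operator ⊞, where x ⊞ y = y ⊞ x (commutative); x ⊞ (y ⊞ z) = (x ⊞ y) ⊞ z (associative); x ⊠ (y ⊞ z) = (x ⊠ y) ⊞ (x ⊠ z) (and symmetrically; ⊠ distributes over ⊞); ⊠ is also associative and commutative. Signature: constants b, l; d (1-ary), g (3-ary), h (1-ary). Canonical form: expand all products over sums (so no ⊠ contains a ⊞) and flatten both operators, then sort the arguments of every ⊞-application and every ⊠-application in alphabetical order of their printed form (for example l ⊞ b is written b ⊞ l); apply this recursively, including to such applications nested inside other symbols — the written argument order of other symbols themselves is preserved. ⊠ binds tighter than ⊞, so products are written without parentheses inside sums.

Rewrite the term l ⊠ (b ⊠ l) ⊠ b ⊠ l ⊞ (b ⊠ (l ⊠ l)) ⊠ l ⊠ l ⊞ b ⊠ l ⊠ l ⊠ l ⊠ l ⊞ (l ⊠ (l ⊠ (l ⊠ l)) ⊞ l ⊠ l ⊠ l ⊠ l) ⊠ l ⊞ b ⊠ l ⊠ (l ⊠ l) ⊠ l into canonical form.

Answer: b ⊠ b ⊠ l ⊠ l ⊠ l ⊞ b ⊠ l ⊠ l ⊠ l ⊠ l ⊞ b ⊠ l ⊠ l ⊠ l ⊠ l ⊞ b ⊠ l ⊠ l ⊠ l ⊠ l ⊞ l ⊠ l ⊠ l ⊠ l ⊠ l ⊞ l ⊠ l ⊠ l ⊠ l ⊠ l

Derivation:
Expand:  b ⊠ b ⊠ l ⊠ l ⊠ l ⊞ b ⊠ l ⊠ l ⊠ l ⊠ l ⊞ b ⊠ l ⊠ l ⊠ l ⊠ l ⊞ l ⊠ l ⊠ l ⊠ l ⊠ l ⊞ l ⊠ l ⊠ l ⊠ l ⊠ l ⊞ b ⊠ l ⊠ l ⊠ l ⊠ l
Sort:  b ⊠ b ⊠ l ⊠ l ⊠ l ⊞ b ⊠ l ⊠ l ⊠ l ⊠ l ⊞ b ⊠ l ⊠ l ⊠ l ⊠ l ⊞ b ⊠ l ⊠ l ⊠ l ⊠ l ⊞ l ⊠ l ⊠ l ⊠ l ⊠ l ⊞ l ⊠ l ⊠ l ⊠ l ⊠ l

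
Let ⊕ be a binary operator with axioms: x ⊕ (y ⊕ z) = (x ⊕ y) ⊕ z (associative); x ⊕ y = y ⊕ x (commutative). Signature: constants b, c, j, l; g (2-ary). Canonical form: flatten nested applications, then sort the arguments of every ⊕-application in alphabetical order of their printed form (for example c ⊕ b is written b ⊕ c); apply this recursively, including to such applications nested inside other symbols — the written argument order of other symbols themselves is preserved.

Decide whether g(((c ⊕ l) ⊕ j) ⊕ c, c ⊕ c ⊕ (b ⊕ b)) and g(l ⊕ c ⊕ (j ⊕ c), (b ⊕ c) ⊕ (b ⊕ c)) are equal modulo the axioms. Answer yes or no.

Left:  g(((c ⊕ l) ⊕ j) ⊕ c, c ⊕ c ⊕ (b ⊕ b))
  Focus inside:  ((c ⊕ l) ⊕ j) ⊕ c
  Un-nest:  c ⊕ l ⊕ j ⊕ c
  Sort:  c ⊕ c ⊕ j ⊕ l
  Put back:  g(c ⊕ c ⊕ j ⊕ l, b ⊕ b ⊕ c ⊕ c)
Right:  g(l ⊕ c ⊕ (j ⊕ c), (b ⊕ c) ⊕ (b ⊕ c))
  Work inside:  (b ⊕ c) ⊕ (b ⊕ c)
  Flatten:  b ⊕ c ⊕ b ⊕ c
  Sort:  b ⊕ b ⊕ c ⊕ c
  Put back:  g(c ⊕ c ⊕ j ⊕ l, b ⊕ b ⊕ c ⊕ c)

Answer: yes — both canonical forms are g(c ⊕ c ⊕ j ⊕ l, b ⊕ b ⊕ c ⊕ c)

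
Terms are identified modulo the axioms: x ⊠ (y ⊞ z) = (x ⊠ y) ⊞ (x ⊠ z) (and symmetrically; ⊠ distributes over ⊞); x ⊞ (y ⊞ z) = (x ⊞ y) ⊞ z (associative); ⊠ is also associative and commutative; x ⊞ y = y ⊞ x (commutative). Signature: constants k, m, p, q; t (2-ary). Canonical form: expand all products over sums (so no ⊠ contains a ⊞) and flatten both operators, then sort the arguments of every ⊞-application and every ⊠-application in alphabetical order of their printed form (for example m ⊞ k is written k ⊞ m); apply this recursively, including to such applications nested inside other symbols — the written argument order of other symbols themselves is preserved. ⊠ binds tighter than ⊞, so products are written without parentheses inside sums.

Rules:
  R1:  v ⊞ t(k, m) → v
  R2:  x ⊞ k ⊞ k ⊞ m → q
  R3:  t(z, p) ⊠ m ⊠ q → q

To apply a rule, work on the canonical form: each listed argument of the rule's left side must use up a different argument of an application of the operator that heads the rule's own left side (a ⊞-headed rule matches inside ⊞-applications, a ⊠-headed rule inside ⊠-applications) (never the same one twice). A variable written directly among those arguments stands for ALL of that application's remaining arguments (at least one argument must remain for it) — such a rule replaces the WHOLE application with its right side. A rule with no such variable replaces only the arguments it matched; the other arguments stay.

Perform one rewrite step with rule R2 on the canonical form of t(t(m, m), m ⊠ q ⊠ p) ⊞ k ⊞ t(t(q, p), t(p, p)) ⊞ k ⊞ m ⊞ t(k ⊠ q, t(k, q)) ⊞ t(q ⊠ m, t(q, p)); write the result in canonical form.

Answer: q

Derivation:
Canonical form:  k ⊞ k ⊞ m ⊞ t(k ⊠ q, t(k, q)) ⊞ t(m ⊠ q, t(q, p)) ⊞ t(t(m, m), m ⊠ p ⊠ q) ⊞ t(t(q, p), t(p, p))
Match R2:  consume k, k, m;  x := t(k ⊠ q, t(k, q)) ⊞ t(m ⊠ q, t(q, p)) ⊞ t(t(m, m), m ⊠ p ⊠ q) ⊞ t(t(q, p), t(p, p))
Every leftover argument binds to the variable; the entire application is replaced.
Giving:  q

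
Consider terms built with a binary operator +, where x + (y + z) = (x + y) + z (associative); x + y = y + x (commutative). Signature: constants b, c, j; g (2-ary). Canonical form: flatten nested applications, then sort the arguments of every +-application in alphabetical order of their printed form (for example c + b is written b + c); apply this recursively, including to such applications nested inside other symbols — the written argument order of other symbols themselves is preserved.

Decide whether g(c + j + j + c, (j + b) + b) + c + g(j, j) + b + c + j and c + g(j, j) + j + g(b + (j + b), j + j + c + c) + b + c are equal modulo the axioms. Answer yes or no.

Left:  g(c + j + j + c, (j + b) + b) + c + g(j, j) + b + c + j
  Inside:  g(c + j + j + c, (j + b) + b)  →  g(c + c + j + j, b + b + j)
  Order the arguments:  b + c + c + g(c + c + j + j, b + b + j) + g(j, j) + j
Right:  c + g(j, j) + j + g(b + (j + b), j + j + c + c) + b + c
  Canonicalize subterm:  g(b + (j + b), j + j + c + c)  →  g(b + b + j, c + c + j + j)
  Order the arguments:  b + c + c + g(b + b + j, c + c + j + j) + g(j, j) + j

Answer: no — b + c + c + g(c + c + j + j, b + b + j) + g(j, j) + j vs b + c + c + g(b + b + j, c + c + j + j) + g(j, j) + j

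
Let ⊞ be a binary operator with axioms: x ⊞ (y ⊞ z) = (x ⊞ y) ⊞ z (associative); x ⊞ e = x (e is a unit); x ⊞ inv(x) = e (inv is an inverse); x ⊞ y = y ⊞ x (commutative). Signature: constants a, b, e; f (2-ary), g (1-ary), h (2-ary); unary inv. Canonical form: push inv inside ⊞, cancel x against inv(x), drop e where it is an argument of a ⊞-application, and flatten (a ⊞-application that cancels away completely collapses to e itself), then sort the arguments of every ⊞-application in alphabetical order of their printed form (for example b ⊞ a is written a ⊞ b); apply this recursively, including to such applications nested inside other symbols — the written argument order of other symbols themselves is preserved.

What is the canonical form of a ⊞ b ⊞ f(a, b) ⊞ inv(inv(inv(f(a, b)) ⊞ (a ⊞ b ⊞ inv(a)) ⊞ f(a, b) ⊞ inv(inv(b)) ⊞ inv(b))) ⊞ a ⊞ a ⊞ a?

Answer: a ⊞ a ⊞ a ⊞ a ⊞ b ⊞ b ⊞ f(a, b)

Derivation:
Push inv inside:  distribute inv over ⊞ and collapse double inv
Combine occurrences:  a ⊞ a ⊞ a ⊞ a ⊞ b ⊞ b ⊞ f(a, b)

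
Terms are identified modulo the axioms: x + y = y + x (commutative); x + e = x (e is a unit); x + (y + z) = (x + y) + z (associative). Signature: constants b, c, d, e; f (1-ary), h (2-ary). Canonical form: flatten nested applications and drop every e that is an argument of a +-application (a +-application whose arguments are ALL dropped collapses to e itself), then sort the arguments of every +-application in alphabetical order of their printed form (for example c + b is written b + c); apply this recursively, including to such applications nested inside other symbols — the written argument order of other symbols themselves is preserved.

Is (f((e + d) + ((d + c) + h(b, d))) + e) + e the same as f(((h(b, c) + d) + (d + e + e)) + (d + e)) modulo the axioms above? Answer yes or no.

Answer: no — f(c + d + d + h(b, d)) vs f(d + d + d + h(b, c))

Derivation:
Left:  (f((e + d) + ((d + c) + h(b, d))) + e) + e
  Merge nested applications:  f((e + d) + ((d + c) + h(b, d))) + e + e
  Simplify inside:  f((e + d) + ((d + c) + h(b, d)))  →  f(c + d + d + h(b, d))
  Units out:  drop e (×2)
  Order the arguments:  f(c + d + d + h(b, d))
Right:  f(((h(b, c) + d) + (d + e + e)) + (d + e))
  Work inside:  ((h(b, c) + d) + (d + e + e)) + (d + e)
  Un-nest:  h(b, c) + d + d + e + e + d + e
  Drop the unit:  drop e (×3)
  Sort:  d + d + d + h(b, c)
  Reassemble:  f(d + d + d + h(b, c))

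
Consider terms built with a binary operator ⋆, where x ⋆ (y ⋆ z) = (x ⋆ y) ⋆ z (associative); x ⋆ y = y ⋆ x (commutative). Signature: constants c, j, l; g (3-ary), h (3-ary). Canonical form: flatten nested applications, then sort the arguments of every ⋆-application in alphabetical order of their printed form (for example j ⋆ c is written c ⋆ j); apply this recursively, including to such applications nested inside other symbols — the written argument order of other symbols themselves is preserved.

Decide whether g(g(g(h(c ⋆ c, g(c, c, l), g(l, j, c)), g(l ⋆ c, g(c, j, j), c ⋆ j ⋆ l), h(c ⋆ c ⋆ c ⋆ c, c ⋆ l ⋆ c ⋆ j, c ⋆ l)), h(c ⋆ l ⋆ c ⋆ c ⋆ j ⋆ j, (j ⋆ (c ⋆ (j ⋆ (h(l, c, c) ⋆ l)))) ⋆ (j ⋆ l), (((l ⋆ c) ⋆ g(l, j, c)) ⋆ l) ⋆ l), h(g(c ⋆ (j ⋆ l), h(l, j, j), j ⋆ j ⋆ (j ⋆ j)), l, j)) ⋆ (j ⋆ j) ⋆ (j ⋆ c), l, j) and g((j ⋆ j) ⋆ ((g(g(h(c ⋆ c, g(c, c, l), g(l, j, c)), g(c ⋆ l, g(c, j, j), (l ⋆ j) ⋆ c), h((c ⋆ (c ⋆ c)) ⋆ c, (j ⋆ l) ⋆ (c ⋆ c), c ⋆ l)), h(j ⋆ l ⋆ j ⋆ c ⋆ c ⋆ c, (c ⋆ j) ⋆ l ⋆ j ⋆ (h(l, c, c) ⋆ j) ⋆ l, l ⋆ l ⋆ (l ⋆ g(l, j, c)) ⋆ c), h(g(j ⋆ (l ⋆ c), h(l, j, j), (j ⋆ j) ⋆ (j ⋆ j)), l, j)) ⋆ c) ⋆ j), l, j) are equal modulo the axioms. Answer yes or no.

Answer: yes — both canonical forms are g(c ⋆ g(g(h(c ⋆ c, g(c, c, l), g(l, j, c)), g(c ⋆ l, g(c, j, j), c ⋆ j ⋆ l), h(c ⋆ c ⋆ c ⋆ c, c ⋆ c ⋆ j ⋆ l, c ⋆ l)), h(c ⋆ c ⋆ c ⋆ j ⋆ j ⋆ l, c ⋆ h(l, c, c) ⋆ j ⋆ j ⋆ j ⋆ l ⋆ l, c ⋆ g(l, j, c) ⋆ l ⋆ l ⋆ l), h(g(c ⋆ j ⋆ l, h(l, j, j), j ⋆ j ⋆ j ⋆ j), l, j)) ⋆ j ⋆ j ⋆ j, l, j)

Derivation:
Left:  g(g(g(h(c ⋆ c, g(c, c, l), g(l, j, c)), g(l ⋆ c, g(c, j, j), c ⋆ j ⋆ l), h(c ⋆ c ⋆ c ⋆ c, c ⋆ l ⋆ c ⋆ j, c ⋆ l)), h(c ⋆ l ⋆ c ⋆ c ⋆ j ⋆ j, (j ⋆ (c ⋆ (j ⋆ (h(l, c, c) ⋆ l)))) ⋆ (j ⋆ l), (((l ⋆ c) ⋆ g(l, j, c)) ⋆ l) ⋆ l), h(g(c ⋆ (j ⋆ l), h(l, j, j), j ⋆ j ⋆ (j ⋆ j)), l, j)) ⋆ (j ⋆ j) ⋆ (j ⋆ c), l, j)
  Work inside:  g(g(h(c ⋆ c, g(c, c, l), g(l, j, c)), g(l ⋆ c, g(c, j, j), c ⋆ j ⋆ l), h(c ⋆ c ⋆ c ⋆ c, c ⋆ l ⋆ c ⋆ j, c ⋆ l)), h(c ⋆ l ⋆ c ⋆ c ⋆ j ⋆ j, (j ⋆ (c ⋆ (j ⋆ (h(l, c, c) ⋆ l)))) ⋆ (j ⋆ l), (((l ⋆ c) ⋆ g(l, j, c)) ⋆ l) ⋆ l), h(g(c ⋆ (j ⋆ l), h(l, j, j), j ⋆ j ⋆ (j ⋆ j)), l, j)) ⋆ (j ⋆ j) ⋆ (j ⋆ c)
  Un-nest:  g(g(h(c ⋆ c, g(c, c, l), g(l, j, c)), g(l ⋆ c, g(c, j, j), c ⋆ j ⋆ l), h(c ⋆ c ⋆ c ⋆ c, c ⋆ l ⋆ c ⋆ j, c ⋆ l)), h(c ⋆ l ⋆ c ⋆ c ⋆ j ⋆ j, (j ⋆ (c ⋆ (j ⋆ (h(l, c, c) ⋆ l)))) ⋆ (j ⋆ l), (((l ⋆ c) ⋆ g(l, j, c)) ⋆ l) ⋆ l), h(g(c ⋆ (j ⋆ l), h(l, j, j), j ⋆ j ⋆ (j ⋆ j)), l, j)) ⋆ j ⋆ j ⋆ j ⋆ c
  Simplify inside:  g(g(h(c ⋆ c, g(c, c, l), g(l, j, c)), g(l ⋆ c, g(c, j, j), c ⋆ j ⋆ l), h(c ⋆ c ⋆ c ⋆ c, c ⋆ l ⋆ c ⋆ j, c ⋆ l)), h(c ⋆ l ⋆ c ⋆ c ⋆ j ⋆ j, (j ⋆ (c ⋆ (j ⋆ (h(l, c, c) ⋆ l)))) ⋆ (j ⋆ l), (((l ⋆ c) ⋆ g(l, j, c)) ⋆ l) ⋆ l), h(g(c ⋆ (j ⋆ l), h(l, j, j), j ⋆ j ⋆ (j ⋆ j)), l, j))  →  g(g(h(c ⋆ c, g(c, c, l), g(l, j, c)), g(c ⋆ l, g(c, j, j), c ⋆ j ⋆ l), h(c ⋆ c ⋆ c ⋆ c, c ⋆ c ⋆ j ⋆ l, c ⋆ l)), h(c ⋆ c ⋆ c ⋆ j ⋆ j ⋆ l, c ⋆ h(l, c, c) ⋆ j ⋆ j ⋆ j ⋆ l ⋆ l, c ⋆ g(l, j, c) ⋆ l ⋆ l ⋆ l), h(g(c ⋆ j ⋆ l, h(l, j, j), j ⋆ j ⋆ j ⋆ j), l, j))
  Order the arguments:  c ⋆ g(g(h(c ⋆ c, g(c, c, l), g(l, j, c)), g(c ⋆ l, g(c, j, j), c ⋆ j ⋆ l), h(c ⋆ c ⋆ c ⋆ c, c ⋆ c ⋆ j ⋆ l, c ⋆ l)), h(c ⋆ c ⋆ c ⋆ j ⋆ j ⋆ l, c ⋆ h(l, c, c) ⋆ j ⋆ j ⋆ j ⋆ l ⋆ l, c ⋆ g(l, j, c) ⋆ l ⋆ l ⋆ l), h(g(c ⋆ j ⋆ l, h(l, j, j), j ⋆ j ⋆ j ⋆ j), l, j)) ⋆ j ⋆ j ⋆ j
  Reassemble:  g(c ⋆ g(g(h(c ⋆ c, g(c, c, l), g(l, j, c)), g(c ⋆ l, g(c, j, j), c ⋆ j ⋆ l), h(c ⋆ c ⋆ c ⋆ c, c ⋆ c ⋆ j ⋆ l, c ⋆ l)), h(c ⋆ c ⋆ c ⋆ j ⋆ j ⋆ l, c ⋆ h(l, c, c) ⋆ j ⋆ j ⋆ j ⋆ l ⋆ l, c ⋆ g(l, j, c) ⋆ l ⋆ l ⋆ l), h(g(c ⋆ j ⋆ l, h(l, j, j), j ⋆ j ⋆ j ⋆ j), l, j)) ⋆ j ⋆ j ⋆ j, l, j)
Right:  g((j ⋆ j) ⋆ ((g(g(h(c ⋆ c, g(c, c, l), g(l, j, c)), g(c ⋆ l, g(c, j, j), (l ⋆ j) ⋆ c), h((c ⋆ (c ⋆ c)) ⋆ c, (j ⋆ l) ⋆ (c ⋆ c), c ⋆ l)), h(j ⋆ l ⋆ j ⋆ c ⋆ c ⋆ c, (c ⋆ j) ⋆ l ⋆ j ⋆ (h(l, c, c) ⋆ j) ⋆ l, l ⋆ l ⋆ (l ⋆ g(l, j, c)) ⋆ c), h(g(j ⋆ (l ⋆ c), h(l, j, j), (j ⋆ j) ⋆ (j ⋆ j)), l, j)) ⋆ c) ⋆ j), l, j)
  Focus inside:  (j ⋆ j) ⋆ ((g(g(h(c ⋆ c, g(c, c, l), g(l, j, c)), g(c ⋆ l, g(c, j, j), (l ⋆ j) ⋆ c), h((c ⋆ (c ⋆ c)) ⋆ c, (j ⋆ l) ⋆ (c ⋆ c), c ⋆ l)), h(j ⋆ l ⋆ j ⋆ c ⋆ c ⋆ c, (c ⋆ j) ⋆ l ⋆ j ⋆ (h(l, c, c) ⋆ j) ⋆ l, l ⋆ l ⋆ (l ⋆ g(l, j, c)) ⋆ c), h(g(j ⋆ (l ⋆ c), h(l, j, j), (j ⋆ j) ⋆ (j ⋆ j)), l, j)) ⋆ c) ⋆ j)
  Flatten:  j ⋆ j ⋆ g(g(h(c ⋆ c, g(c, c, l), g(l, j, c)), g(c ⋆ l, g(c, j, j), (l ⋆ j) ⋆ c), h((c ⋆ (c ⋆ c)) ⋆ c, (j ⋆ l) ⋆ (c ⋆ c), c ⋆ l)), h(j ⋆ l ⋆ j ⋆ c ⋆ c ⋆ c, (c ⋆ j) ⋆ l ⋆ j ⋆ (h(l, c, c) ⋆ j) ⋆ l, l ⋆ l ⋆ (l ⋆ g(l, j, c)) ⋆ c), h(g(j ⋆ (l ⋆ c), h(l, j, j), (j ⋆ j) ⋆ (j ⋆ j)), l, j)) ⋆ c ⋆ j
  Inside:  g(g(h(c ⋆ c, g(c, c, l), g(l, j, c)), g(c ⋆ l, g(c, j, j), (l ⋆ j) ⋆ c), h((c ⋆ (c ⋆ c)) ⋆ c, (j ⋆ l) ⋆ (c ⋆ c), c ⋆ l)), h(j ⋆ l ⋆ j ⋆ c ⋆ c ⋆ c, (c ⋆ j) ⋆ l ⋆ j ⋆ (h(l, c, c) ⋆ j) ⋆ l, l ⋆ l ⋆ (l ⋆ g(l, j, c)) ⋆ c), h(g(j ⋆ (l ⋆ c), h(l, j, j), (j ⋆ j) ⋆ (j ⋆ j)), l, j))  →  g(g(h(c ⋆ c, g(c, c, l), g(l, j, c)), g(c ⋆ l, g(c, j, j), c ⋆ j ⋆ l), h(c ⋆ c ⋆ c ⋆ c, c ⋆ c ⋆ j ⋆ l, c ⋆ l)), h(c ⋆ c ⋆ c ⋆ j ⋆ j ⋆ l, c ⋆ h(l, c, c) ⋆ j ⋆ j ⋆ j ⋆ l ⋆ l, c ⋆ g(l, j, c) ⋆ l ⋆ l ⋆ l), h(g(c ⋆ j ⋆ l, h(l, j, j), j ⋆ j ⋆ j ⋆ j), l, j))
  Sort arguments:  c ⋆ g(g(h(c ⋆ c, g(c, c, l), g(l, j, c)), g(c ⋆ l, g(c, j, j), c ⋆ j ⋆ l), h(c ⋆ c ⋆ c ⋆ c, c ⋆ c ⋆ j ⋆ l, c ⋆ l)), h(c ⋆ c ⋆ c ⋆ j ⋆ j ⋆ l, c ⋆ h(l, c, c) ⋆ j ⋆ j ⋆ j ⋆ l ⋆ l, c ⋆ g(l, j, c) ⋆ l ⋆ l ⋆ l), h(g(c ⋆ j ⋆ l, h(l, j, j), j ⋆ j ⋆ j ⋆ j), l, j)) ⋆ j ⋆ j ⋆ j
  Put back:  g(c ⋆ g(g(h(c ⋆ c, g(c, c, l), g(l, j, c)), g(c ⋆ l, g(c, j, j), c ⋆ j ⋆ l), h(c ⋆ c ⋆ c ⋆ c, c ⋆ c ⋆ j ⋆ l, c ⋆ l)), h(c ⋆ c ⋆ c ⋆ j ⋆ j ⋆ l, c ⋆ h(l, c, c) ⋆ j ⋆ j ⋆ j ⋆ l ⋆ l, c ⋆ g(l, j, c) ⋆ l ⋆ l ⋆ l), h(g(c ⋆ j ⋆ l, h(l, j, j), j ⋆ j ⋆ j ⋆ j), l, j)) ⋆ j ⋆ j ⋆ j, l, j)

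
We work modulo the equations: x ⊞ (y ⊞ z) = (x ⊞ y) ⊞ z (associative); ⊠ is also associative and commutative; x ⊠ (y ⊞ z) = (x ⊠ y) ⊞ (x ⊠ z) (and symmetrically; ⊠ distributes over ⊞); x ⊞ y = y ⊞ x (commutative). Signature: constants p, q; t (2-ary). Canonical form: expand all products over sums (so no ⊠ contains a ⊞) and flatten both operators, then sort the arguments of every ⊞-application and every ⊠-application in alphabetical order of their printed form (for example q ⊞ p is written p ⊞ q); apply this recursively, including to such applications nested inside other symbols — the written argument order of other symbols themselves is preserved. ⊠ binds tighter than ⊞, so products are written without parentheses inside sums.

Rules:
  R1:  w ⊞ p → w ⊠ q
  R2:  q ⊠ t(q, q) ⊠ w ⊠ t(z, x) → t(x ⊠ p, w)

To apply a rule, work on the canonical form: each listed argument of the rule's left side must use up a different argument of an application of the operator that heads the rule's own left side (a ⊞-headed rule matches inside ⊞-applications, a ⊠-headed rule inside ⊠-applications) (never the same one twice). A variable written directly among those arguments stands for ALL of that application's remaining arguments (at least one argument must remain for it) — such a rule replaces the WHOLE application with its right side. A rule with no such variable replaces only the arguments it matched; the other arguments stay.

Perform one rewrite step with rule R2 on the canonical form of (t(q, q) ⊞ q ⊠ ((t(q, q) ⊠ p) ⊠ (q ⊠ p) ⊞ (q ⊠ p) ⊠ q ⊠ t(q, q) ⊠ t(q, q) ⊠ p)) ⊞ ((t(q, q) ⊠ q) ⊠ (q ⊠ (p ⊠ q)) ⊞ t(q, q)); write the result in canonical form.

Answer: p ⊠ p ⊠ q ⊠ q ⊠ t(q, q) ⊞ p ⊠ q ⊠ q ⊠ q ⊠ t(q, q) ⊞ t(p ⊠ q, p ⊠ p ⊠ q ⊠ q) ⊞ t(q, q) ⊞ t(q, q)

Derivation:
Canonical form:  p ⊠ p ⊠ q ⊠ q ⊠ q ⊠ t(q, q) ⊠ t(q, q) ⊞ p ⊠ p ⊠ q ⊠ q ⊠ t(q, q) ⊞ p ⊠ q ⊠ q ⊠ q ⊠ t(q, q) ⊞ t(q, q) ⊞ t(q, q)
Apply R2:  consuming q, t(q, q), t(q, q);  w := p ⊠ p ⊠ q ⊠ q, x := q, z := q
The variable takes the whole remainder — replace the entire application.
Giving:  p ⊠ p ⊠ q ⊠ q ⊠ t(q, q) ⊞ p ⊠ q ⊠ q ⊠ q ⊠ t(q, q) ⊞ t(p ⊠ q, p ⊠ p ⊠ q ⊠ q) ⊞ t(q, q) ⊞ t(q, q)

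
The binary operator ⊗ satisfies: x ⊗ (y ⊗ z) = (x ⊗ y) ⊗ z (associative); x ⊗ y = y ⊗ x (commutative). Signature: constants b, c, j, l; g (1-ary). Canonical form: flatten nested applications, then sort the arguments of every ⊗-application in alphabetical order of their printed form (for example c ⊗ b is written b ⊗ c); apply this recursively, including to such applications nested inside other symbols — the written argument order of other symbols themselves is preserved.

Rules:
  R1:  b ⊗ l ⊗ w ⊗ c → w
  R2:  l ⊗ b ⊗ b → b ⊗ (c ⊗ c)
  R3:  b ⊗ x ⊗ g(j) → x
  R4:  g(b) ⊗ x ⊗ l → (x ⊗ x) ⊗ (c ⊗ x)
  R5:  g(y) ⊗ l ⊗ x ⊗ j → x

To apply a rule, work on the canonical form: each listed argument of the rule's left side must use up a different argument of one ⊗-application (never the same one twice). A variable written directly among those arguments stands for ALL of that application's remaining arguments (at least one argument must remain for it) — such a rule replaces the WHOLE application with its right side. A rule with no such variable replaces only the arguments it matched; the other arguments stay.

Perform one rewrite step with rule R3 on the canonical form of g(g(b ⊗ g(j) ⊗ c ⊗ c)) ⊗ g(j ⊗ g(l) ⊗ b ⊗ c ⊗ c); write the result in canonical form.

Canonical form:  g(b ⊗ c ⊗ c ⊗ g(l) ⊗ j) ⊗ g(g(b ⊗ c ⊗ c ⊗ g(j)))
R3 matches:  uses b, g(j);  x := c ⊗ c
The extension variable absorbs all remaining arguments, so the whole application is rewritten.
New term:  g(b ⊗ c ⊗ c ⊗ g(l) ⊗ j) ⊗ g(g(c ⊗ c))

Answer: g(b ⊗ c ⊗ c ⊗ g(l) ⊗ j) ⊗ g(g(c ⊗ c))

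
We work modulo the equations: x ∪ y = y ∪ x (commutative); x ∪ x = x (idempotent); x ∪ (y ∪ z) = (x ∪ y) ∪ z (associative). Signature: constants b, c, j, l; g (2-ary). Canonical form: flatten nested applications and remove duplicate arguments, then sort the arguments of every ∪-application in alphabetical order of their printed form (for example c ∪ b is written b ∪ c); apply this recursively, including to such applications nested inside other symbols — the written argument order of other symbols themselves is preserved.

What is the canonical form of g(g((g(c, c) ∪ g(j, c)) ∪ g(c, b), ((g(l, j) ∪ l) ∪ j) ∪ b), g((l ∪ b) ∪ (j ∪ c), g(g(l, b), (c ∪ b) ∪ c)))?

Work inside:  (g(c, c) ∪ g(j, c)) ∪ g(c, b)
Un-nest:  g(c, c) ∪ g(j, c) ∪ g(c, b)
Order the arguments:  g(c, b) ∪ g(c, c) ∪ g(j, c)
Rebuild:  g(g(g(c, b) ∪ g(c, c) ∪ g(j, c), b ∪ g(l, j) ∪ j ∪ l), g(b ∪ c ∪ j ∪ l, g(g(l, b), b ∪ c)))

Answer: g(g(g(c, b) ∪ g(c, c) ∪ g(j, c), b ∪ g(l, j) ∪ j ∪ l), g(b ∪ c ∪ j ∪ l, g(g(l, b), b ∪ c)))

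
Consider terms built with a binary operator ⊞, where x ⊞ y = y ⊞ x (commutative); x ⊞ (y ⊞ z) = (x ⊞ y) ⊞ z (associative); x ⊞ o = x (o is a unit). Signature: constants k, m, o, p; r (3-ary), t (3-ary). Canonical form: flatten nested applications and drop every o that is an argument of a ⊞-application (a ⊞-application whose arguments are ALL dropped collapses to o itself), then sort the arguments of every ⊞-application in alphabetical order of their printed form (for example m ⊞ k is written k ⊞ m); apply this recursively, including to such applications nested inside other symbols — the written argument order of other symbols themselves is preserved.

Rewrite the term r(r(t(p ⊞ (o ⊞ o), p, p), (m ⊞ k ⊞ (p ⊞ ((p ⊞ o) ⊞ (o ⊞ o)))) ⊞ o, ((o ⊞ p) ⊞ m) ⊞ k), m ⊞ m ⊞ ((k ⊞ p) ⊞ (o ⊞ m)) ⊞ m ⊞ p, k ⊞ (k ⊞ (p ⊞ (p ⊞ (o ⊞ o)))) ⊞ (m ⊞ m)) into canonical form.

Answer: r(r(t(p, p, p), k ⊞ m ⊞ p ⊞ p, k ⊞ m ⊞ p), k ⊞ m ⊞ m ⊞ m ⊞ m ⊞ p ⊞ p, k ⊞ k ⊞ m ⊞ m ⊞ p ⊞ p)

Derivation:
Descend into:  k ⊞ (k ⊞ (p ⊞ (p ⊞ (o ⊞ o)))) ⊞ (m ⊞ m)
Un-nest:  k ⊞ k ⊞ p ⊞ p ⊞ o ⊞ o ⊞ m ⊞ m
Drop the unit:  drop o (×2)
Sort:  k ⊞ k ⊞ m ⊞ m ⊞ p ⊞ p
Put back:  r(r(t(p, p, p), k ⊞ m ⊞ p ⊞ p, k ⊞ m ⊞ p), k ⊞ m ⊞ m ⊞ m ⊞ m ⊞ p ⊞ p, k ⊞ k ⊞ m ⊞ m ⊞ p ⊞ p)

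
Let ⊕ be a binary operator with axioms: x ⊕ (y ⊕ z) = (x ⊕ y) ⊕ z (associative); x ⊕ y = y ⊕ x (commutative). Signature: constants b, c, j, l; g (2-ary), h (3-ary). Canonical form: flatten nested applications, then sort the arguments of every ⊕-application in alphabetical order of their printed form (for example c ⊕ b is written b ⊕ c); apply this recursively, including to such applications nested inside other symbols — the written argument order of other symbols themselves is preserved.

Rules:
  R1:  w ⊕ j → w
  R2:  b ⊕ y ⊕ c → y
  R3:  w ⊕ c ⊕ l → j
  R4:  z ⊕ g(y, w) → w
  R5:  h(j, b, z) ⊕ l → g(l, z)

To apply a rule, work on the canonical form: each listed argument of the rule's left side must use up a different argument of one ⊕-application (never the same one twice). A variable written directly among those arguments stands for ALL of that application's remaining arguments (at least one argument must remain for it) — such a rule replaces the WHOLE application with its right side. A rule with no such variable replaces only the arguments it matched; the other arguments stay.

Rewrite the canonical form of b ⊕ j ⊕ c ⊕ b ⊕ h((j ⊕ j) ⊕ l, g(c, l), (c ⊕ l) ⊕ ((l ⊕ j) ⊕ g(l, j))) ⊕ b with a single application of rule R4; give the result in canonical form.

Canonical form:  b ⊕ b ⊕ b ⊕ c ⊕ h(j ⊕ j ⊕ l, g(c, l), c ⊕ g(l, j) ⊕ j ⊕ l ⊕ l) ⊕ j
Match R4:  consume g(l, j);  w := j, y := l, z := c ⊕ j ⊕ l ⊕ l
The extension variable absorbs all remaining arguments, so the whole application is rewritten.
New term:  b ⊕ b ⊕ b ⊕ c ⊕ h(j ⊕ j ⊕ l, g(c, l), j) ⊕ j

Answer: b ⊕ b ⊕ b ⊕ c ⊕ h(j ⊕ j ⊕ l, g(c, l), j) ⊕ j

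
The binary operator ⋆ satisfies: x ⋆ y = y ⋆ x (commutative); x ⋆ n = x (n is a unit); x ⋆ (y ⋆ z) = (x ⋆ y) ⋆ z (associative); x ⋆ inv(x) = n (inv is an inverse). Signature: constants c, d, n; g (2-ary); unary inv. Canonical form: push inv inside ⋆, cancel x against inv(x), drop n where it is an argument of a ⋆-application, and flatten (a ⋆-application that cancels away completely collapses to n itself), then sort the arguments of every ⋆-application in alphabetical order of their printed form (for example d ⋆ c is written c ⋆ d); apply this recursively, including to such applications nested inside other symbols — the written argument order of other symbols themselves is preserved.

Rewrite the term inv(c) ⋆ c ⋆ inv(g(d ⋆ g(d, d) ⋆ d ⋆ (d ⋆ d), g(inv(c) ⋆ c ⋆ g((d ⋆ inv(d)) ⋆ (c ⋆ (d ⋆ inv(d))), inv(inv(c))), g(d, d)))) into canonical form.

Push inv inside:  distribute inv over ⋆ and collapse double inv
Cancel:  c cancels
Collect:  inv(g(d ⋆ d ⋆ d ⋆ d ⋆ g(d, d), g(g(c, c), g(d, d))))

Answer: inv(g(d ⋆ d ⋆ d ⋆ d ⋆ g(d, d), g(g(c, c), g(d, d))))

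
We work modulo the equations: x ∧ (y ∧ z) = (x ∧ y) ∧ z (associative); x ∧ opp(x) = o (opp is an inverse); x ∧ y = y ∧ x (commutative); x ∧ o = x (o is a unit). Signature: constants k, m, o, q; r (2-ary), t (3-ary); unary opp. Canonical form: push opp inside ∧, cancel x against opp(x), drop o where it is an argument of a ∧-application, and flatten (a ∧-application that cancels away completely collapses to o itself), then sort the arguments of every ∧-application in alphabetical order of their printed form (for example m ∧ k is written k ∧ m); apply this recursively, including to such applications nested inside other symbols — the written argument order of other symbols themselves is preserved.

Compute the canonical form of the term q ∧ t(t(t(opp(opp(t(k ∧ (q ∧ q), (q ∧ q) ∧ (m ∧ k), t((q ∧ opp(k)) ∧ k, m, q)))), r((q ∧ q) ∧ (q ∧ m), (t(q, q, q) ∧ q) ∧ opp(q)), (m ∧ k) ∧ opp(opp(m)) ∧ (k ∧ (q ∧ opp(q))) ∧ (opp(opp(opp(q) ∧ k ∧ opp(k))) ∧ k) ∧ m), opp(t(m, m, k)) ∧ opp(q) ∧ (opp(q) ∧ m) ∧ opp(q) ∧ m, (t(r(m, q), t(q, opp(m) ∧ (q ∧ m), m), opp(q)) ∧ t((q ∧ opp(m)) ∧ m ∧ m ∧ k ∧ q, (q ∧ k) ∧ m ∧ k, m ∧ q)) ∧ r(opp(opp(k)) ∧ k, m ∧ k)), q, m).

Answer: q ∧ t(t(t(t(k ∧ q ∧ q, k ∧ m ∧ q ∧ q, t(q, m, q)), r(m ∧ q ∧ q ∧ q, t(q, q, q)), k ∧ k ∧ k ∧ m ∧ m ∧ m ∧ opp(q)), m ∧ m ∧ opp(q) ∧ opp(q) ∧ opp(q) ∧ opp(t(m, m, k)), r(k ∧ k, k ∧ m) ∧ t(k ∧ m ∧ q ∧ q, k ∧ k ∧ m ∧ q, m ∧ q) ∧ t(r(m, q), t(q, q, m), opp(q))), q, m)

Derivation:
Push opp inside:  distribute opp over ∧ and collapse double opp
Collect:  q ∧ t(t(t(t(k ∧ q ∧ q, k ∧ m ∧ q ∧ q, t(q, m, q)), r(m ∧ q ∧ q ∧ q, t(q, q, q)), k ∧ k ∧ k ∧ m ∧ m ∧ m ∧ opp(q)), m ∧ m ∧ opp(q) ∧ opp(q) ∧ opp(q) ∧ opp(t(m, m, k)), r(k ∧ k, k ∧ m) ∧ t(k ∧ m ∧ q ∧ q, k ∧ k ∧ m ∧ q, m ∧ q) ∧ t(r(m, q), t(q, q, m), opp(q))), q, m)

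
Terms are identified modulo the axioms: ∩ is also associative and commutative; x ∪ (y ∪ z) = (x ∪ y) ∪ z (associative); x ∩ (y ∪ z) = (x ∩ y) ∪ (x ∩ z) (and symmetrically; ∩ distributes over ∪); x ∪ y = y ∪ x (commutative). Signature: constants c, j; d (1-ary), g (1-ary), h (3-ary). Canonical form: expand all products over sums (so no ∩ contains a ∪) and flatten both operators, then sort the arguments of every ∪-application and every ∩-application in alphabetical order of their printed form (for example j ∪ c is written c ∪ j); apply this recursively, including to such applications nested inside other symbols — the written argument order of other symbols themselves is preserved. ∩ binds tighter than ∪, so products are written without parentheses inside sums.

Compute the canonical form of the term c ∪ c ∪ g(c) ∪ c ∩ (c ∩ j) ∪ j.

Un-nest:  c ∪ c ∪ g(c) ∪ c ∩ c ∩ j ∪ j
Order the arguments:  c ∪ c ∪ c ∩ c ∩ j ∪ g(c) ∪ j

Answer: c ∪ c ∪ c ∩ c ∩ j ∪ g(c) ∪ j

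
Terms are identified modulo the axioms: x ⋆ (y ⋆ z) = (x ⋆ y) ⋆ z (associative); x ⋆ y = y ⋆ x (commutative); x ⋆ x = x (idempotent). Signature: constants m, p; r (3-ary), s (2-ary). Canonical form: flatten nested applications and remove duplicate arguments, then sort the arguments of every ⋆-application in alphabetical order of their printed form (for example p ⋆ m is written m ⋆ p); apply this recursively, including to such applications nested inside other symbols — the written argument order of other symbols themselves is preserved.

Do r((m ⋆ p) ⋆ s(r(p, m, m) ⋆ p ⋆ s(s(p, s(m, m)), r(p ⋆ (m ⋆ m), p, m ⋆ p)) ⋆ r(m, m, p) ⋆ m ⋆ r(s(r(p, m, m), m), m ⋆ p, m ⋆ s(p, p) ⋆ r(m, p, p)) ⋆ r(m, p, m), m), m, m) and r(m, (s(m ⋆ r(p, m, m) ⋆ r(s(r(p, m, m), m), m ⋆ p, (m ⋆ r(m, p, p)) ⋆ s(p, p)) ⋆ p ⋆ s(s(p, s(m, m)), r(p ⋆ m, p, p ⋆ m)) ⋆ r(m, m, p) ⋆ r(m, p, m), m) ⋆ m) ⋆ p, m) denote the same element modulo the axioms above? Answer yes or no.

Left:  r((m ⋆ p) ⋆ s(r(p, m, m) ⋆ p ⋆ s(s(p, s(m, m)), r(p ⋆ (m ⋆ m), p, m ⋆ p)) ⋆ r(m, m, p) ⋆ m ⋆ r(s(r(p, m, m), m), m ⋆ p, m ⋆ s(p, p) ⋆ r(m, p, p)) ⋆ r(m, p, m), m), m, m)
  Work inside:  (m ⋆ p) ⋆ s(r(p, m, m) ⋆ p ⋆ s(s(p, s(m, m)), r(p ⋆ (m ⋆ m), p, m ⋆ p)) ⋆ r(m, m, p) ⋆ m ⋆ r(s(r(p, m, m), m), m ⋆ p, m ⋆ s(p, p) ⋆ r(m, p, p)) ⋆ r(m, p, m), m)
  Flatten:  m ⋆ p ⋆ s(r(p, m, m) ⋆ p ⋆ s(s(p, s(m, m)), r(p ⋆ (m ⋆ m), p, m ⋆ p)) ⋆ r(m, m, p) ⋆ m ⋆ r(s(r(p, m, m), m), m ⋆ p, m ⋆ s(p, p) ⋆ r(m, p, p)) ⋆ r(m, p, m), m)
  Canonicalize subterm:  s(r(p, m, m) ⋆ p ⋆ s(s(p, s(m, m)), r(p ⋆ (m ⋆ m), p, m ⋆ p)) ⋆ r(m, m, p) ⋆ m ⋆ r(s(r(p, m, m), m), m ⋆ p, m ⋆ s(p, p) ⋆ r(m, p, p)) ⋆ r(m, p, m), m)  →  s(m ⋆ p ⋆ r(m, m, p) ⋆ r(m, p, m) ⋆ r(p, m, m) ⋆ r(s(r(p, m, m), m), m ⋆ p, m ⋆ r(m, p, p) ⋆ s(p, p)) ⋆ s(s(p, s(m, m)), r(m ⋆ p, p, m ⋆ p)), m)
  Sort arguments:  m ⋆ p ⋆ s(m ⋆ p ⋆ r(m, m, p) ⋆ r(m, p, m) ⋆ r(p, m, m) ⋆ r(s(r(p, m, m), m), m ⋆ p, m ⋆ r(m, p, p) ⋆ s(p, p)) ⋆ s(s(p, s(m, m)), r(m ⋆ p, p, m ⋆ p)), m)
  Put back:  r(m ⋆ p ⋆ s(m ⋆ p ⋆ r(m, m, p) ⋆ r(m, p, m) ⋆ r(p, m, m) ⋆ r(s(r(p, m, m), m), m ⋆ p, m ⋆ r(m, p, p) ⋆ s(p, p)) ⋆ s(s(p, s(m, m)), r(m ⋆ p, p, m ⋆ p)), m), m, m)
Right:  r(m, (s(m ⋆ r(p, m, m) ⋆ r(s(r(p, m, m), m), m ⋆ p, (m ⋆ r(m, p, p)) ⋆ s(p, p)) ⋆ p ⋆ s(s(p, s(m, m)), r(p ⋆ m, p, p ⋆ m)) ⋆ r(m, m, p) ⋆ r(m, p, m), m) ⋆ m) ⋆ p, m)
  Work inside:  (s(m ⋆ r(p, m, m) ⋆ r(s(r(p, m, m), m), m ⋆ p, (m ⋆ r(m, p, p)) ⋆ s(p, p)) ⋆ p ⋆ s(s(p, s(m, m)), r(p ⋆ m, p, p ⋆ m)) ⋆ r(m, m, p) ⋆ r(m, p, m), m) ⋆ m) ⋆ p
  Flatten:  s(m ⋆ r(p, m, m) ⋆ r(s(r(p, m, m), m), m ⋆ p, (m ⋆ r(m, p, p)) ⋆ s(p, p)) ⋆ p ⋆ s(s(p, s(m, m)), r(p ⋆ m, p, p ⋆ m)) ⋆ r(m, m, p) ⋆ r(m, p, m), m) ⋆ m ⋆ p
  Canonicalize subterm:  s(m ⋆ r(p, m, m) ⋆ r(s(r(p, m, m), m), m ⋆ p, (m ⋆ r(m, p, p)) ⋆ s(p, p)) ⋆ p ⋆ s(s(p, s(m, m)), r(p ⋆ m, p, p ⋆ m)) ⋆ r(m, m, p) ⋆ r(m, p, m), m)  →  s(m ⋆ p ⋆ r(m, m, p) ⋆ r(m, p, m) ⋆ r(p, m, m) ⋆ r(s(r(p, m, m), m), m ⋆ p, m ⋆ r(m, p, p) ⋆ s(p, p)) ⋆ s(s(p, s(m, m)), r(m ⋆ p, p, m ⋆ p)), m)
  Order the arguments:  m ⋆ p ⋆ s(m ⋆ p ⋆ r(m, m, p) ⋆ r(m, p, m) ⋆ r(p, m, m) ⋆ r(s(r(p, m, m), m), m ⋆ p, m ⋆ r(m, p, p) ⋆ s(p, p)) ⋆ s(s(p, s(m, m)), r(m ⋆ p, p, m ⋆ p)), m)
  Reassemble:  r(m, m ⋆ p ⋆ s(m ⋆ p ⋆ r(m, m, p) ⋆ r(m, p, m) ⋆ r(p, m, m) ⋆ r(s(r(p, m, m), m), m ⋆ p, m ⋆ r(m, p, p) ⋆ s(p, p)) ⋆ s(s(p, s(m, m)), r(m ⋆ p, p, m ⋆ p)), m), m)

Answer: no — r(m ⋆ p ⋆ s(m ⋆ p ⋆ r(m, m, p) ⋆ r(m, p, m) ⋆ r(p, m, m) ⋆ r(s(r(p, m, m), m), m ⋆ p, m ⋆ r(m, p, p) ⋆ s(p, p)) ⋆ s(s(p, s(m, m)), r(m ⋆ p, p, m ⋆ p)), m), m, m) vs r(m, m ⋆ p ⋆ s(m ⋆ p ⋆ r(m, m, p) ⋆ r(m, p, m) ⋆ r(p, m, m) ⋆ r(s(r(p, m, m), m), m ⋆ p, m ⋆ r(m, p, p) ⋆ s(p, p)) ⋆ s(s(p, s(m, m)), r(m ⋆ p, p, m ⋆ p)), m), m)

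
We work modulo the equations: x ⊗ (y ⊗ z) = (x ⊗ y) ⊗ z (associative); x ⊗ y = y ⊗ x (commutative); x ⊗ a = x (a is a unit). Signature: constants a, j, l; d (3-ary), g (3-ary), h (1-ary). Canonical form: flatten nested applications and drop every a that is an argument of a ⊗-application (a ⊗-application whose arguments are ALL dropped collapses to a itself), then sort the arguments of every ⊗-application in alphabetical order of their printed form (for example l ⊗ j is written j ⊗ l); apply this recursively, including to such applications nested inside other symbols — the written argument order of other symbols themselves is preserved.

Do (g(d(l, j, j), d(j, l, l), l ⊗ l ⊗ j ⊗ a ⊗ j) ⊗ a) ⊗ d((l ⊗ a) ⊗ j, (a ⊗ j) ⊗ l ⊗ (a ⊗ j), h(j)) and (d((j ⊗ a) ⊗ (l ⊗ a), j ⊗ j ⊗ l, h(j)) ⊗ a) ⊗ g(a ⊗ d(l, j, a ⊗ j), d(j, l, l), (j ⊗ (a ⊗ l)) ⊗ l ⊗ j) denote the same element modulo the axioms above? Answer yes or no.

Answer: yes — both canonical forms are d(j ⊗ l, j ⊗ j ⊗ l, h(j)) ⊗ g(d(l, j, j), d(j, l, l), j ⊗ j ⊗ l ⊗ l)

Derivation:
Left:  (g(d(l, j, j), d(j, l, l), l ⊗ l ⊗ j ⊗ a ⊗ j) ⊗ a) ⊗ d((l ⊗ a) ⊗ j, (a ⊗ j) ⊗ l ⊗ (a ⊗ j), h(j))
  Merge nested applications:  g(d(l, j, j), d(j, l, l), l ⊗ l ⊗ j ⊗ a ⊗ j) ⊗ a ⊗ d((l ⊗ a) ⊗ j, (a ⊗ j) ⊗ l ⊗ (a ⊗ j), h(j))
  Canonicalize subterm:  g(d(l, j, j), d(j, l, l), l ⊗ l ⊗ j ⊗ a ⊗ j)  →  g(d(l, j, j), d(j, l, l), j ⊗ j ⊗ l ⊗ l)
  Canonicalize subterm:  d((l ⊗ a) ⊗ j, (a ⊗ j) ⊗ l ⊗ (a ⊗ j), h(j))  →  d(j ⊗ l, j ⊗ j ⊗ l, h(j))
  Unit:  drop a
  Sort:  d(j ⊗ l, j ⊗ j ⊗ l, h(j)) ⊗ g(d(l, j, j), d(j, l, l), j ⊗ j ⊗ l ⊗ l)
Right:  (d((j ⊗ a) ⊗ (l ⊗ a), j ⊗ j ⊗ l, h(j)) ⊗ a) ⊗ g(a ⊗ d(l, j, a ⊗ j), d(j, l, l), (j ⊗ (a ⊗ l)) ⊗ l ⊗ j)
  Merge nested applications:  d((j ⊗ a) ⊗ (l ⊗ a), j ⊗ j ⊗ l, h(j)) ⊗ a ⊗ g(a ⊗ d(l, j, a ⊗ j), d(j, l, l), (j ⊗ (a ⊗ l)) ⊗ l ⊗ j)
  Canonicalize subterm:  d((j ⊗ a) ⊗ (l ⊗ a), j ⊗ j ⊗ l, h(j))  →  d(j ⊗ l, j ⊗ j ⊗ l, h(j))
  Inside:  g(a ⊗ d(l, j, a ⊗ j), d(j, l, l), (j ⊗ (a ⊗ l)) ⊗ l ⊗ j)  →  g(d(l, j, j), d(j, l, l), j ⊗ j ⊗ l ⊗ l)
  Unit:  drop a
  Sort:  d(j ⊗ l, j ⊗ j ⊗ l, h(j)) ⊗ g(d(l, j, j), d(j, l, l), j ⊗ j ⊗ l ⊗ l)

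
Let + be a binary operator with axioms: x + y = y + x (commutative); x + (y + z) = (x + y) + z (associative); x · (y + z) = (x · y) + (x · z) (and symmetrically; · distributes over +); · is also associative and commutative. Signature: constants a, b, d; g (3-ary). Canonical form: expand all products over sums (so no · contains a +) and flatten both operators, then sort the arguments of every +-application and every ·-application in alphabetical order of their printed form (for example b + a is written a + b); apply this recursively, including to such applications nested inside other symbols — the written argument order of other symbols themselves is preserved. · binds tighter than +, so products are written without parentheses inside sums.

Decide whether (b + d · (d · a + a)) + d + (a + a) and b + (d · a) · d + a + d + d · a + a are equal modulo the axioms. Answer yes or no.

Answer: yes — both canonical forms are a + a + a · d + a · d · d + b + d

Derivation:
Left:  (b + d · (d · a + a)) + d + (a + a)
  Expand products over sums:  b + a · d · d + a · d + d + a + a
  Order the arguments:  a + a + a · d + a · d · d + b + d
Right:  b + (d · a) · d + a + d + d · a + a
  Un-nest:  b + a · d · d + a + d + a · d + a
  Sort:  a + a + a · d + a · d · d + b + d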